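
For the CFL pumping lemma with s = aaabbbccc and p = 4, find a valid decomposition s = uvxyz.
u='aa', v='a', x='bb', y='b', z='ccc'

For s = aaabbbccc with pumping length p = 4:

One valid decomposition:
- u = 'aa'
- v = 'a'
- x = 'bb'
- y = 'b'
- z = 'ccc'

Verification:
- uvxyz = 'aa' + 'a' + 'bb' + 'b' + 'ccc' = aaabbbccc ✓
- |vxy| = |'abbb'| = 4 ≤ 4 ✓
- |vy| = |'ab'| = 2 > 0 ✓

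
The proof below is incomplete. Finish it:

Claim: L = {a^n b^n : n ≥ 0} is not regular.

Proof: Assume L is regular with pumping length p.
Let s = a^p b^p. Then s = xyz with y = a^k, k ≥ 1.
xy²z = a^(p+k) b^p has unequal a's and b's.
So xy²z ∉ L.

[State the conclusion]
This contradicts the pumping lemma for regular languages,
which guarantees xy^i z ∈ L for all i ≥ 0.

Since our assumption that L is regular leads to a contradiction,
we conclude that L = {a^n b^n : n ≥ 0} is NOT regular. ∎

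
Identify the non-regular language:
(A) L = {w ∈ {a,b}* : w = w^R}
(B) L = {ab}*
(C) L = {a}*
(A) {w ∈ {a,b}* : w = w^R}

(A) L = {w ∈ {a,b}* : w = w^R} is NOT regular.

The pumping lemma can be used to prove this:
After pumping, the string is no longer symmetric

The other languages are regular because they can be recognized by finite automata.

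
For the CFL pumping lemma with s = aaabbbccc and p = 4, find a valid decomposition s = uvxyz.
u='aa', v='a', x='bb', y='b', z='ccc'

For s = aaabbbccc with pumping length p = 4:

One valid decomposition:
- u = 'aa'
- v = 'a'
- x = 'bb'
- y = 'b'
- z = 'ccc'

Verification:
- uvxyz = 'aa' + 'a' + 'bb' + 'b' + 'ccc' = aaabbbccc ✓
- |vxy| = |'abbb'| = 4 ≤ 4 ✓
- |vy| = |'ab'| = 2 > 0 ✓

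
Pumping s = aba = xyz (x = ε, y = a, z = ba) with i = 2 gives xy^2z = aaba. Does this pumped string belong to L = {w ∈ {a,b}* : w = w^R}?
No

xy²z = ε · aa · ba = aaba.
aaba reversed is abaa ≠ aaba, so it is not a palindrome and is not in L.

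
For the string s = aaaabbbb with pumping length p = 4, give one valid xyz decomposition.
x = '', y = 'aa', z = 'aabbbb'

For s = aaaabbbb and p = 4, one valid decomposition is:
- x = '' (length 0)
- y = 'aa' (length 2)
- z = 'aabbbb' (length 6)

Verification:
- xyz = '' + 'aa' + 'aabbbb' = aaaabbbb ✓
- |xy| = 2 ≤ 4 ✓
- |y| = 2 > 0 ✓

All pumping lemma constraints are satisfied.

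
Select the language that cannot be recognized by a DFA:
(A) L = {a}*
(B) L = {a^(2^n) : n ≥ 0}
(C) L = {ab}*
(B) {a^(2^n) : n ≥ 0}

(B) L = {a^(2^n) : n ≥ 0} is NOT regular.

The pumping lemma can be used to prove this:
After pumping, length is no longer a power of 2

The other languages are regular because they can be recognized by finite automata.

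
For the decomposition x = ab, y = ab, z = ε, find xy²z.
ababab

Given x = 'ab', y = 'ab', z = '' and i = 2:

xy^2z = x + y·y·...·y (2 times) + z
       = 'ab' + 'ab'^2 + ''
       = 'ab' + 'abab' + ''
       = 'ababab'

The pumped string is 'ababab' with length 6.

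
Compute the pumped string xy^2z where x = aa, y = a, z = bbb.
aaaabbb

Given x = 'aa', y = 'a', z = 'bbb' and i = 2:

xy^2z = x + y·y·...·y (2 times) + z
       = 'aa' + 'a'^2 + 'bbb'
       = 'aa' + 'aa' + 'bbb'
       = 'aaaabbb'

The pumped string is 'aaaabbb' with length 7.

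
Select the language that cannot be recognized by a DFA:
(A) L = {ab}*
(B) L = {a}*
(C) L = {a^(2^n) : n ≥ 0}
(C) {a^(2^n) : n ≥ 0}

(C) L = {a^(2^n) : n ≥ 0} is NOT regular.

The pumping lemma can be used to prove this:
After pumping, length is no longer a power of 2

The other languages are regular because they can be recognized by finite automata.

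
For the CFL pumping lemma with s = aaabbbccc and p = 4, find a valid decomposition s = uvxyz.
u='aa', v='a', x='bb', y='b', z='ccc'

For s = aaabbbccc with pumping length p = 4:

One valid decomposition:
- u = 'aa'
- v = 'a'
- x = 'bb'
- y = 'b'
- z = 'ccc'

Verification:
- uvxyz = 'aa' + 'a' + 'bb' + 'b' + 'ccc' = aaabbbccc ✓
- |vxy| = |'abbb'| = 4 ≤ 4 ✓
- |vy| = |'ab'| = 2 > 0 ✓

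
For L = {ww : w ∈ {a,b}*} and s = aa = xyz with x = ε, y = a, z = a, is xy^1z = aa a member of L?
Yes

xy¹z = ε · a · a = aa.
aa splits into halves a · a, which are equal, so it is in L (w = a).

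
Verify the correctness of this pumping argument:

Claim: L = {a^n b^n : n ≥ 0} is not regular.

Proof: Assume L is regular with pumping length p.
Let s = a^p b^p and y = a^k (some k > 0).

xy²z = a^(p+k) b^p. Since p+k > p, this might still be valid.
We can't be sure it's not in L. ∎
The proof is INCORRECT.

Error: The conclusion is wrong.
xy²z = a^(p+k) b^p is definitely NOT in L because the number of a's (p+k) ≠ number of b's (p).
The proof incorrectly doubts what is actually a valid contradiction.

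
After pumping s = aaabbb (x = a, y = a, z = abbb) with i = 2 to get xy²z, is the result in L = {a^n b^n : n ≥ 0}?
No

xy²z = a · aa · abbb = aaaabbb.
aaaabbb has 4 a's and 3 b's; 4 ≠ 3, so it is not in L.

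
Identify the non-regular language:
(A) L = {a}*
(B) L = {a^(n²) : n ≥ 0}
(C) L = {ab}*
(B) {a^(n²) : n ≥ 0}

(B) L = {a^(n²) : n ≥ 0} is NOT regular.

The pumping lemma can be used to prove this:
After pumping, length is no longer a perfect square

The other languages are regular because they can be recognized by finite automata.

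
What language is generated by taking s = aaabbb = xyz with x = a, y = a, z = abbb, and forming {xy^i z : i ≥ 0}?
{xy^i z : i ≥ 0} = {a^(2+i) b^3 : i ≥ 0} = {aabbb, aaabbb, aaaabbb, ...}

With x = a, y = a, z = abbb: Starting with aaabbb and pumping the second 'a', we get strings with 2+i a's followed by 3 b's for i = 0, 1, 2, ...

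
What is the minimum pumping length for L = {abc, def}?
p = 4

For a finite language L, the pumping lemma holds vacuously if p > max|s| for s ∈ L.

The longest string in L = {abc, def} has length 3.
If p = 4, then no string s ∈ L has |s| ≥ p, so the condition is vacuously true.

The minimum pumping length is p = 4.

Why no smaller p works: for any p ≤ 3, the longest string s ∈ L has |s| = 3 ≥ p, so it would
have to be pumpable; but pumping up (i = 2, 3, ...) produces ever longer strings, which cannot all lie in the
finite language L. So the pumping property fails for every p ≤ 3.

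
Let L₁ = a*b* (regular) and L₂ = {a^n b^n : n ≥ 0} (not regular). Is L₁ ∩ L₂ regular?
No — L₁ ∩ L₂ is not regular.

Every string a^n b^n already lies in a*b*, so L₁ ∩ L₂ = {a^n b^n : n ≥ 0} = L₂ itself, which is the standard non-regular language (pump s = a^p b^p).

Note that the bare facts "L₁ regular, L₂ non-regular" do not settle the question by themselves: the closure of regular languages under ∪, ∩, complement and difference applies only when BOTH operands are regular. With a non-regular operand the result can come out regular or non-regular depending on the specific languages, so one has to work out L₁ ∩ L₂ for this particular pair, as above.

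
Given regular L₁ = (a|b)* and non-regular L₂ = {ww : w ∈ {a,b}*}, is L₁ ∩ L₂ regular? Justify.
No — L₁ ∩ L₂ is not regular.

(a|b)* is all strings over {a,b}, so L₁ ∩ L₂ = {ww : w ∈ {a,b}*} = L₂ itself, which is not regular (pump s = a^p b a^p b).

Note that the bare facts "L₁ regular, L₂ non-regular" do not settle the question by themselves: the closure of regular languages under ∪, ∩, complement and difference applies only when BOTH operands are regular. With a non-regular operand the result can come out regular or non-regular depending on the specific languages, so one has to work out L₁ ∩ L₂ for this particular pair, as above.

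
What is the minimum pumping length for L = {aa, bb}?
p = 3

For a finite language L, the pumping lemma holds vacuously if p > max|s| for s ∈ L.

The longest string in L = {aa, bb} has length 2.
If p = 3, then no string s ∈ L has |s| ≥ p, so the condition is vacuously true.

The minimum pumping length is p = 3.

Why no smaller p works: for any p ≤ 2, the longest string s ∈ L has |s| = 2 ≥ p, so it would
have to be pumpable; but pumping up (i = 2, 3, ...) produces ever longer strings, which cannot all lie in the
finite language L. So the pumping property fails for every p ≤ 2.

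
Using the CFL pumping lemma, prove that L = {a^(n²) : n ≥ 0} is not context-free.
Assume for contradiction that L is context-free, and let p ≥ 1 be the pumping length given by the pumping lemma for CFLs.
Choose s = a^(p²). Then s ∈ L and |s| = p² ≥ p.
By the CFL pumping lemma, s = uvxyz for some u, v, x, y, z with |vxy| ≤ p, |vy| ≥ 1, and uv^i xy^i z ∈ L for every i ≥ 0.
All symbols are a's, so only lengths matter: let k = |vy|, with 1 ≤ k ≤ |vxy| ≤ p.

Take i = 2: |uv²xy²z| = p² + k, and p² < p² + k ≤ p² + p < (p + 1)².
So the length lies strictly between consecutive squares and is not a perfect square; uv²xy²z ∉ L.

This contradicts the CFL pumping lemma, which requires uv^i xy^i z ∈ L for all i ≥ 0.
Hence L = {a^(n²) : n ≥ 0} is not context-free. ∎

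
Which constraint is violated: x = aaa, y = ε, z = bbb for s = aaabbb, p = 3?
Violated: |y| > 0

The decomposition x = aaa, y = ε, z = bbb for s = aaabbb with p = 3
violates the constraint: |y| > 0

|y| = 0, but the pumping lemma requires |y| > 0 (y must be non-empty).

Pumping lemma constraints:
1. xyz = s (decomposition is valid)
2. |xy| ≤ p
3. |y| > 0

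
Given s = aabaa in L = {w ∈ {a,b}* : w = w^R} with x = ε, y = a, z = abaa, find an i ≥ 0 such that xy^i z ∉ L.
i = 0

xy⁰z = ε · ε · abaa = abaa; abaa reversed is aaba ≠ abaa, so it is not a palindrome and is not in L.
(Other choices also work, e.g. i = 2, 3; only i = 1 is guaranteed to stay in L since xy¹z = s.)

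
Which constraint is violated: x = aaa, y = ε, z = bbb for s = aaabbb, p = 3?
Violated: |y| > 0

The decomposition x = aaa, y = ε, z = bbb for s = aaabbb with p = 3
violates the constraint: |y| > 0

|y| = 0, but the pumping lemma requires |y| > 0 (y must be non-empty).

Pumping lemma constraints:
1. xyz = s (decomposition is valid)
2. |xy| ≤ p
3. |y| > 0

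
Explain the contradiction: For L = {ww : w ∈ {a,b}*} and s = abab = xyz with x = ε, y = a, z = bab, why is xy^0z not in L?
xy⁰z = bab ∉ L

Pumping with i = 0 replaces y = a by y⁰ = ε:
- Original: s = xyz = abab; abab splits into halves ab · ab, which are equal, so it is in L (w = ab)
- Pumped: xy⁰z = ε · ε · bab = bab
- bab has odd length 3, so it cannot be written as ww and is not in L

The pumping lemma would require xy⁰z ∈ L, so this decomposition yields a contradiction.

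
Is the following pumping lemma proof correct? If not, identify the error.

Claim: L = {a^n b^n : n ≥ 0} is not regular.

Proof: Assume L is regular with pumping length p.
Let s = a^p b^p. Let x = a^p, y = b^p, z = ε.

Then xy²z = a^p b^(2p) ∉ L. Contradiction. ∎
The proof is INCORRECT.

Error: The decomposition violates |xy| ≤ p.
With x = a^p and y = b^p, we have |xy| = 2p > p.
The pumping lemma requires |xy| ≤ p, so y must be within the first p characters.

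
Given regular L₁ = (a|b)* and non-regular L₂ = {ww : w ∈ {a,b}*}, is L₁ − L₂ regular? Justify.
No — L₁ − L₂ is not regular.

L₁ − L₂ is the complement of {ww} within {a,b}*. If it were regular, its complement {ww} would be regular as well (regular languages are closed under complement) — contradiction. So L₁ − L₂ is not regular.

Note that the bare facts "L₁ regular, L₂ non-regular" do not settle the question by themselves: the closure of regular languages under ∪, ∩, complement and difference applies only when BOTH operands are regular. With a non-regular operand the result can come out regular or non-regular depending on the specific languages, so one has to work out L₁ − L₂ for this particular pair, as above.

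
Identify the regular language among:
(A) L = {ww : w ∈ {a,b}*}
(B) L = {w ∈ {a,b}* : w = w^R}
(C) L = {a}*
(C) {a}*

(C) L = {a}* is regular.

This can be recognized by a finite automaton (DFA/NFA).
Regular expressions like {a}* define regular languages.

The other choices are not regular:
- {w ∈ {a,b}* : w = w^R}: After pumping, the string is no longer symmetric
- {ww : w ∈ {a,b}*}: After pumping, the two halves no longer match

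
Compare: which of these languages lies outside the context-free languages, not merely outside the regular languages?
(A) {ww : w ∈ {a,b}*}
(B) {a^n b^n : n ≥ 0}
(A) {ww : w ∈ {a,b}*}

(A) {ww : w ∈ {a,b}*} requires the CFL pumping lemma.

- {a^n b^n : n ≥ 0} is context-free (but not regular)
  • Can be shown non-regular with the regular pumping lemma
  • After pumping, the number of a's and b's become unequal

- {ww : w ∈ {a,b}*} is NOT context-free
  • Requires the CFL pumping lemma to prove
  • Cannot verify equality of two arbitrary substrings

The CFL pumping lemma is "stronger" in that it can prove non-membership
in the larger class of context-free languages.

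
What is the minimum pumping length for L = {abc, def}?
p = 4

For a finite language L, the pumping lemma holds vacuously if p > max|s| for s ∈ L.

The longest string in L = {abc, def} has length 3.
If p = 4, then no string s ∈ L has |s| ≥ p, so the condition is vacuously true.

The minimum pumping length is p = 4.

Why no smaller p works: for any p ≤ 3, the longest string s ∈ L has |s| = 3 ≥ p, so it would
have to be pumpable; but pumping up (i = 2, 3, ...) produces ever longer strings, which cannot all lie in the
finite language L. So the pumping property fails for every p ≤ 3.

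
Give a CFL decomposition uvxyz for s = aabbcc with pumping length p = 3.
u='aa', v='b', x='b', y='c', z='c'

For s = aabbcc with pumping length p = 3:

One valid decomposition:
- u = 'aa'
- v = 'b'
- x = 'b'
- y = 'c'
- z = 'c'

Verification:
- uvxyz = 'aa' + 'b' + 'b' + 'c' + 'c' = aabbcc ✓
- |vxy| = |'bbc'| = 3 ≤ 3 ✓
- |vy| = |'bc'| = 2 > 0 ✓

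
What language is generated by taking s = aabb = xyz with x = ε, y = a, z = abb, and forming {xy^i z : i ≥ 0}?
{xy^i z : i ≥ 0} = {a^(i+1) b^2 : i ≥ 0} = {abb, aabb, aaabb, ...}

With x = ε, y = a, z = abb: Starting with aabb and pumping the first 'a' (z = abb keeps the second 'a'), we get strings with i+1 a's followed by 2 b's for i = 0, 1, 2, ...; note bb is not produced because z always contributes one a.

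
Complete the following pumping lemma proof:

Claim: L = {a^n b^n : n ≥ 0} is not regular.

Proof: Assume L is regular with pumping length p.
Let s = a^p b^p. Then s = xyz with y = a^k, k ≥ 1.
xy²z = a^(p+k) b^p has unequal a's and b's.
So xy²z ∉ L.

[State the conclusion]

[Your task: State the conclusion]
This contradicts the pumping lemma for regular languages,
which guarantees xy^i z ∈ L for all i ≥ 0.

Since our assumption that L is regular leads to a contradiction,
we conclude that L = {a^n b^n : n ≥ 0} is NOT regular. ∎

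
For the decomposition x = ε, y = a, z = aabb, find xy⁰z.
aabb

Given x = '', y = 'a', z = 'aabb' and i = 0:

xy^0z = x + y·y·...·y (0 times) + z
       = '' + 'a'^0 + 'aabb'
       = '' + '' + 'aabb'
       = 'aabb'

The pumped string is 'aabb' with length 4.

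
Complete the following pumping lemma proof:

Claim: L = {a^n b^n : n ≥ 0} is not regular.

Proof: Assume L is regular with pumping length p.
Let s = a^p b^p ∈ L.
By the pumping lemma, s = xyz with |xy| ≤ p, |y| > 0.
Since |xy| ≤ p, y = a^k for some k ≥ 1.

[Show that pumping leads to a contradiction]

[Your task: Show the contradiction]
Consider xy²z = a^(p+k) b^p.

Since k ≥ 1, we have p + k > p.
So xy²z has more a's than b's: (p+k) a's vs p b's.
This means xy²z ∉ L because a^n b^n requires equal counts.

This contradicts the pumping lemma which states xy²z ∈ L.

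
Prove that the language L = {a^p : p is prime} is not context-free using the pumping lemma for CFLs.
Assume for contradiction that L is context-free, and let p ≥ 1 be the pumping length given by the pumping lemma for CFLs.
Choose a prime q with q ≥ p and let s = a^q. Then s ∈ L and |s| = q ≥ p.
By the CFL pumping lemma, s = uvxyz for some u, v, x, y, z with |vxy| ≤ p, |vy| ≥ 1, and uv^i xy^i z ∈ L for every i ≥ 0.
All symbols are a's, so only lengths matter: let k = |vy|, with 1 ≤ k ≤ p. Then |uv^i xy^i z| = q + (i − 1)k.

Take i = q + 1: the length is q + qk = q(k + 1).
Both factors satisfy q ≥ 2 and k + 1 ≥ 2, so q(k + 1) is composite and uv^(q+1) xy^(q+1) z ∉ L.

This contradicts the CFL pumping lemma, which requires uv^i xy^i z ∈ L for all i ≥ 0.
Hence L = {a^p : p is prime} is not context-free. ∎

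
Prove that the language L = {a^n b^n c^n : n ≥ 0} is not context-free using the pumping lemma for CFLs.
Assume for contradiction that L is context-free, and let p ≥ 1 be the pumping length given by the pumping lemma for CFLs.
Choose s = a^p b^p c^p. Then s ∈ L and |s| = 3p ≥ p.
By the CFL pumping lemma, s = uvxyz for some u, v, x, y, z with |vxy| ≤ p, |vy| ≥ 1, and uv^i xy^i z ∈ L for every i ≥ 0.

Because |vxy| ≤ p, the window vxy cannot contain both an a and a c: any substring of s containing both must include the entire block b^p plus at least one a and one c, so it has length ≥ p + 2 > p.
Hence at least one of the letters a, c does not occur in vy at all.

Take i = 0: the string uxz is obtained from s by deleting |vy| ≥ 1 symbols, so |uxz| = 3p − |vy| < 3p.
But the letter (a or c) that does not occur in vy still occurs exactly p times in uxz. Every string of L with exactly p copies of some letter is a^p b^p c^p, of length 3p. Since |uxz| < 3p, uxz ∉ L.

This contradicts the CFL pumping lemma, which requires uv^i xy^i z ∈ L for all i ≥ 0.
Hence L = {a^n b^n c^n : n ≥ 0} is not context-free. ∎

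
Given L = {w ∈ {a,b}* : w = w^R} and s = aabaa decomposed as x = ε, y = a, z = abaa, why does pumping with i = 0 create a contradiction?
xy⁰z = abaa ∉ L

Pumping with i = 0 replaces y = a by y⁰ = ε:
- Original: s = xyz = aabaa; aabaa reversed is aabaa, the same string, so it is a palindrome and is in L
- Pumped: xy⁰z = ε · ε · abaa = abaa
- abaa reversed is aaba ≠ abaa, so it is not a palindrome and is not in L

The pumping lemma would require xy⁰z ∈ L, so this decomposition yields a contradiction.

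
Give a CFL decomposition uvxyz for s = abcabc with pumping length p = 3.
u='ab', v='c', x='a', y='b', z='c'

For s = abcabc with pumping length p = 3:

One valid decomposition:
- u = 'ab'
- v = 'c'
- x = 'a'
- y = 'b'
- z = 'c'

Verification:
- uvxyz = 'ab' + 'c' + 'a' + 'b' + 'c' = abcabc ✓
- |vxy| = |'cab'| = 3 ≤ 3 ✓
- |vy| = |'cb'| = 2 > 0 ✓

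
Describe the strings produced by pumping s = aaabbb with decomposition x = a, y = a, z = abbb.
{xy^i z : i ≥ 0} = {a^(2+i) b^3 : i ≥ 0} = {aabbb, aaabbb, aaaabbb, ...}

With x = a, y = a, z = abbb: Starting with aaabbb and pumping the second 'a', we get strings with 2+i a's followed by 3 b's for i = 0, 1, 2, ...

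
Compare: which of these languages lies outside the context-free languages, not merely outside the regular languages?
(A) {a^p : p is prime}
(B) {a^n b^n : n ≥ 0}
(A) {a^p : p is prime}

(A) {a^p : p is prime} requires the CFL pumping lemma.

- {a^n b^n : n ≥ 0} is context-free (but not regular)
  • Can be shown non-regular with the regular pumping lemma
  • After pumping, the number of a's and b's become unequal

- {a^p : p is prime} is NOT context-free
  • Requires the CFL pumping lemma to prove
  • The CFL pumping lemma also fails because prime gaps are unbounded

The CFL pumping lemma is "stronger" in that it can prove non-membership
in the larger class of context-free languages.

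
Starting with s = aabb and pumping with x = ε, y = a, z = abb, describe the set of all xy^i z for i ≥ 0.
{xy^i z : i ≥ 0} = {a^(i+1) b^2 : i ≥ 0} = {abb, aabb, aaabb, ...}

With x = ε, y = a, z = abb: Starting with aabb and pumping the first 'a' (z = abb keeps the second 'a'), we get strings with i+1 a's followed by 2 b's for i = 0, 1, 2, ...; note bb is not produced because z always contributes one a.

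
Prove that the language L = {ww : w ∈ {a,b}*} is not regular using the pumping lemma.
Assume for contradiction that L is regular, and let p ≥ 1 be the pumping length given by the pumping lemma.
Choose s = a^p b a^p b. Then s ∈ L (take w = a^p b) and |s| = 2p + 2 ≥ p.
By the pumping lemma, s = xyz for some x, y, z with |xy| ≤ p, |y| ≥ 1, and xy^i z ∈ L for every i ≥ 0.
Since |xy| ≤ p and the first p symbols of s are all a's, y = a^k for some k with 1 ≤ k ≤ p.

Take i = 2: t = xy²z = a^(p + k) b a^p b.
Suppose t = uu for some string u. The string t contains exactly two b's and ends in b, so u contains exactly one b and ends in b; hence u = a^j b for some j, and uu = a^j b a^j b. Comparing with t = a^(p + k) b a^p b forces j = p + k (first block) and j = p (second block), which is impossible since k ≥ 1. So t ∉ L.

This contradicts the pumping lemma, which requires xy^i z ∈ L for all i ≥ 0.
Hence L = {ww : w ∈ {a,b}*} is not regular. ∎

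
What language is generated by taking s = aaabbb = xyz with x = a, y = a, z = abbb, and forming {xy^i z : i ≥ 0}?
{xy^i z : i ≥ 0} = {a^(2+i) b^3 : i ≥ 0} = {aabbb, aaabbb, aaaabbb, ...}

With x = a, y = a, z = abbb: Starting with aaabbb and pumping the second 'a', we get strings with 2+i a's followed by 3 b's for i = 0, 1, 2, ...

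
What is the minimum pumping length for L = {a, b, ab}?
p = 3

For a finite language L, the pumping lemma holds vacuously if p > max|s| for s ∈ L.

The longest string in L = {a, b, ab} has length 2.
If p = 3, then no string s ∈ L has |s| ≥ p, so the condition is vacuously true.

The minimum pumping length is p = 3.

Why no smaller p works: for any p ≤ 2, the longest string s ∈ L has |s| = 2 ≥ p, so it would
have to be pumpable; but pumping up (i = 2, 3, ...) produces ever longer strings, which cannot all lie in the
finite language L. So the pumping property fails for every p ≤ 2.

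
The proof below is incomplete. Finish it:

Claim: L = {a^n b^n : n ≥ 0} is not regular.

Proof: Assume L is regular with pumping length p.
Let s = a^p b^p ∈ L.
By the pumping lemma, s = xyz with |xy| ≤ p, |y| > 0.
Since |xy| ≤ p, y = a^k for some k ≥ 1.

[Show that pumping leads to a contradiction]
Consider xy²z = a^(p+k) b^p.

Since k ≥ 1, we have p + k > p.
So xy²z has more a's than b's: (p+k) a's vs p b's.
This means xy²z ∉ L because a^n b^n requires equal counts.

This contradicts the pumping lemma which states xy²z ∈ L.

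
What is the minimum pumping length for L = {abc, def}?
p = 4

For a finite language L, the pumping lemma holds vacuously if p > max|s| for s ∈ L.

The longest string in L = {abc, def} has length 3.
If p = 4, then no string s ∈ L has |s| ≥ p, so the condition is vacuously true.

The minimum pumping length is p = 4.

Why no smaller p works: for any p ≤ 3, the longest string s ∈ L has |s| = 3 ≥ p, so it would
have to be pumpable; but pumping up (i = 2, 3, ...) produces ever longer strings, which cannot all lie in the
finite language L. So the pumping property fails for every p ≤ 3.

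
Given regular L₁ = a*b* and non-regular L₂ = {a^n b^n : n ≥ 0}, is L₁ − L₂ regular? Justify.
No — L₁ − L₂ is not regular.

a*b* − {a^n b^n} = {a^n b^m : n ≠ m}. If this were regular, then its complement intersected with a*b*, namely {a^n b^n : n ≥ 0}, would be regular too (closure under complement and intersection) — contradiction. So L₁ − L₂ is not regular.

Note that the bare facts "L₁ regular, L₂ non-regular" do not settle the question by themselves: the closure of regular languages under ∪, ∩, complement and difference applies only when BOTH operands are regular. With a non-regular operand the result can come out regular or non-regular depending on the specific languages, so one has to work out L₁ − L₂ for this particular pair, as above.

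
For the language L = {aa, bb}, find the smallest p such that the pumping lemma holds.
p = 3

For a finite language L, the pumping lemma holds vacuously if p > max|s| for s ∈ L.

The longest string in L = {aa, bb} has length 2.
If p = 3, then no string s ∈ L has |s| ≥ p, so the condition is vacuously true.

The minimum pumping length is p = 3.

Why no smaller p works: for any p ≤ 2, the longest string s ∈ L has |s| = 2 ≥ p, so it would
have to be pumpable; but pumping up (i = 2, 3, ...) produces ever longer strings, which cannot all lie in the
finite language L. So the pumping property fails for every p ≤ 2.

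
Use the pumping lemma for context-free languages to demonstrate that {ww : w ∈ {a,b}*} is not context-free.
Assume for contradiction that L is context-free, and let p ≥ 1 be the pumping length given by the pumping lemma for CFLs.
Choose s = a^p b^p a^p b^p. Then s ∈ L (take w = a^p b^p) and |s| = 4p ≥ p.
By the CFL pumping lemma, s = uvxyz for some u, v, x, y, z with |vxy| ≤ p, |vy| ≥ 1, and uv^i xy^i z ∈ L for every i ≥ 0.

Write s as four blocks A₁ B₁ A₂ B₂ with A₁ = A₂ = a^p and B₁ = B₂ = b^p. Since |vxy| ≤ p, the window vxy lies inside at most two adjacent blocks. Take i = 0 and let t = uxz, so |t| = 4p − |vy| with 1 ≤ |vy| ≤ p. If |t| is odd, t ∉ L immediately, so assume |vy| is even (hence |vy| ≥ 2) and |t|/2 = 2p − |vy|/2, which satisfies p ≤ |t|/2 ≤ 2p − 1.

Case 1 (vxy inside A₁B₁): t = a^(p−j) b^(p−l) a^p b^p with j + l = |vy|. The second half of t has length < 2p, so it is a suffix of the trailing a^p b^p and ends in b; the first half is a^(p−j) b^(p−l) a^((j+l)/2), which ends in a because (j+l)/2 ≥ 1. The halves differ, so t ∉ L.

Case 2 (vxy inside B₁A₂, straddling the middle): t = a^p b^(p−j) a^(p−l) b^p with j + l = |vy|. If t = ww, then w is a prefix of t of length ≥ p, so w begins with a^p; and w is a suffix of t of length ≥ p, so w ends with b^p. That forces |w| ≥ 2p, contradicting |w| = |t|/2 ≤ 2p − 1. So t ∉ L.

Case 3 (vxy inside A₂B₂): t = a^p b^p a^(p−j) b^(p−l) with j + l = |vy|. The first half of t is a prefix of a^p b^p, so it begins with a; the second half is b^((j+l)/2) a^(p−j) b^(p−l), which begins with b. The halves differ, so t ∉ L.

In every case uv⁰xy⁰z = uxz ∉ L.

This contradicts the CFL pumping lemma, which requires uv^i xy^i z ∈ L for all i ≥ 0.
Hence L = {ww : w ∈ {a,b}*} is not context-free. ∎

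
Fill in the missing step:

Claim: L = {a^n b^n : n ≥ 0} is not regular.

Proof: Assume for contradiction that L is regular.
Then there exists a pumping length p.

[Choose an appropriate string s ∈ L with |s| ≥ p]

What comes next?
s = a^p b^p

This string is in L (has equal a's and b's) and has length 2p ≥ p.
Any decomposition xyz with |xy| ≤ p means y consists only of a's,
so pumping will unbalance the counts.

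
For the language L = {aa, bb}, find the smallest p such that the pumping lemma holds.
p = 3

For a finite language L, the pumping lemma holds vacuously if p > max|s| for s ∈ L.

The longest string in L = {aa, bb} has length 2.
If p = 3, then no string s ∈ L has |s| ≥ p, so the condition is vacuously true.

The minimum pumping length is p = 3.

Why no smaller p works: for any p ≤ 2, the longest string s ∈ L has |s| = 2 ≥ p, so it would
have to be pumpable; but pumping up (i = 2, 3, ...) produces ever longer strings, which cannot all lie in the
finite language L. So the pumping property fails for every p ≤ 2.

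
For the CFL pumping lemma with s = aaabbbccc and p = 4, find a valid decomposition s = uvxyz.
u='aa', v='a', x='bb', y='b', z='ccc'

For s = aaabbbccc with pumping length p = 4:

One valid decomposition:
- u = 'aa'
- v = 'a'
- x = 'bb'
- y = 'b'
- z = 'ccc'

Verification:
- uvxyz = 'aa' + 'a' + 'bb' + 'b' + 'ccc' = aaabbbccc ✓
- |vxy| = |'abbb'| = 4 ≤ 4 ✓
- |vy| = |'ab'| = 2 > 0 ✓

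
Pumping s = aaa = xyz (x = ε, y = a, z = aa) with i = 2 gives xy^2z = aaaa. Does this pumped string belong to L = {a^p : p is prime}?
No

xy²z = ε · aa · aa = aaaa.
aaaa has length 4 = 2 × 2, which is not prime, so it is not in L.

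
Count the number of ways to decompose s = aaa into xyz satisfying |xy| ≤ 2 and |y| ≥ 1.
3

For s = 'aaa' with pumping length p = 2:

Constraints: |xy| ≤ 2, |y| > 0

Valid decompositions (|xy| ≤ p, |y| ≥ 1):
  • x='', y='a', z='aa'
  • x='a', y='a', z='a'
  • x='', y='aa', z='a'

Total count: 3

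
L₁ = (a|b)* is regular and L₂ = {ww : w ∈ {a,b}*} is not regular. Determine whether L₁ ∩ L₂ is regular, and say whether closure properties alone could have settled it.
No — L₁ ∩ L₂ is not regular.

(a|b)* is all strings over {a,b}, so L₁ ∩ L₂ = {ww : w ∈ {a,b}*} = L₂ itself, which is not regular (pump s = a^p b a^p b).

Note that the bare facts "L₁ regular, L₂ non-regular" do not settle the question by themselves: the closure of regular languages under ∪, ∩, complement and difference applies only when BOTH operands are regular. With a non-regular operand the result can come out regular or non-regular depending on the specific languages, so one has to work out L₁ ∩ L₂ for this particular pair, as above.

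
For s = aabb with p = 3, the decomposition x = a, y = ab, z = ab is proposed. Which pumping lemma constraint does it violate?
Violated: xyz = s

The decomposition x = a, y = ab, z = ab for s = aabb with p = 3
violates the constraint: xyz = s

xyz = 'a' + 'ab' + 'ab' = 'aabab' ≠ 'aabb' = s. The decomposition doesn't reconstruct s.

Pumping lemma constraints:
1. xyz = s (decomposition is valid)
2. |xy| ≤ p
3. |y| > 0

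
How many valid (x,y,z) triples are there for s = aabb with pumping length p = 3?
6

For s = 'aabb' with pumping length p = 3:

Constraints: |xy| ≤ 3, |y| > 0

Valid decompositions (|xy| ≤ p, |y| ≥ 1):
  • x='', y='a', z='abb'
  • x='a', y='a', z='bb'
  • x='', y='aa', z='bb'
  • x='aa', y='b', z='b'
  • x='a', y='ab', z='b'
  • x='', y='aab', z='b'

Total count: 6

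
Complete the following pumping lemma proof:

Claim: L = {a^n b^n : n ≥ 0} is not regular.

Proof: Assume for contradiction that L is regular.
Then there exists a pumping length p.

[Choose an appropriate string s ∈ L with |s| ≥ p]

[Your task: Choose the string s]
s = a^p b^p

This string is in L (has equal a's and b's) and has length 2p ≥ p.
Any decomposition xyz with |xy| ≤ p means y consists only of a's,
so pumping will unbalance the counts.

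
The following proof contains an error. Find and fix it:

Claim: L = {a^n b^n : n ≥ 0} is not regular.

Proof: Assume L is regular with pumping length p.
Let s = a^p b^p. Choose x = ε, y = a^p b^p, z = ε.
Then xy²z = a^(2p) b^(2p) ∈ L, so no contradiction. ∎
Error: The decomposition violates |xy| ≤ p. With y = a^p b^p, |xy| = |y| = 2p > p. (The proof also miscomputes xy²z, which would be a^p b^p a^p b^p rather than a^(2p) b^(2p), and it wrongly treats one harmless decomposition as settling the matter — the prover does not get to choose the decomposition.)

Correction: The pumping lemma requires |xy| ≤ p, and the argument must handle every decomposition satisfying |xy| ≤ p, |y| ≥ 1. Since s starts with p a's, any such y consists only of a's, say y = a^k with k ≥ 1. Then xy²z = a^(p+k) b^p has unequal numbers of a's and b's, so xy²z ∉ L — the required contradiction.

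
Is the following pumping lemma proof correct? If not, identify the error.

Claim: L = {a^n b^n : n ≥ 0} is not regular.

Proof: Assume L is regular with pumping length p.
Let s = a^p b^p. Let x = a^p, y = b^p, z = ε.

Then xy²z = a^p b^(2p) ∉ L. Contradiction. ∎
The proof is INCORRECT.

Error: The decomposition violates |xy| ≤ p.
With x = a^p and y = b^p, we have |xy| = 2p > p.
The pumping lemma requires |xy| ≤ p, so y must be within the first p characters.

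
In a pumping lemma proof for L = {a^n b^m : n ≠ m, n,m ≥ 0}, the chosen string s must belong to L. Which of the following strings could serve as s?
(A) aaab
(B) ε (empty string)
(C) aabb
(A) aaab

The pumping lemma is applied to a string s that lies in L, so first check membership of each option:
- (A) aaab = a^3 b^1 with 3 ≠ 1, so it is in L ✓
- (B) ε = a^0 b^0 has n = m = 0, so it is not in L ✗
- (C) aabb = a^2 b^2 has n = m = 2, so it is not in L ✗

Only (A) aaab is in L, so it is the only candidate that could play the role of s.
(In a complete proof one picks s in terms of the pumping length p so that |s| ≥ p is guaranteed; a fixed string like aaab illustrates the shape of such an s.)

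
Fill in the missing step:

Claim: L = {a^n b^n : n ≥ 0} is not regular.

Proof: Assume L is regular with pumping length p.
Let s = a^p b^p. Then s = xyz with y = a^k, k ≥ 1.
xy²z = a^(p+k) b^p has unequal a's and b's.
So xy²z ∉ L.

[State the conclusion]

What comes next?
This contradicts the pumping lemma for regular languages,
which guarantees xy^i z ∈ L for all i ≥ 0.

Since our assumption that L is regular leads to a contradiction,
we conclude that L = {a^n b^n : n ≥ 0} is NOT regular. ∎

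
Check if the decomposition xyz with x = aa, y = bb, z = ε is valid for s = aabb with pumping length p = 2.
Violated: |xy| ≤ p

The decomposition x = aa, y = bb, z = ε for s = aabb with p = 2
violates the constraint: |xy| ≤ p

|xy| = |aabb| = 4 > 2 = p. The decomposition puts too many characters in xy.

Pumping lemma constraints:
1. xyz = s (decomposition is valid)
2. |xy| ≤ p
3. |y| > 0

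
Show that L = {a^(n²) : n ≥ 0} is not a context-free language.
Assume for contradiction that L is context-free, and let p ≥ 1 be the pumping length given by the pumping lemma for CFLs.
Choose s = a^(p²). Then s ∈ L and |s| = p² ≥ p.
By the CFL pumping lemma, s = uvxyz for some u, v, x, y, z with |vxy| ≤ p, |vy| ≥ 1, and uv^i xy^i z ∈ L for every i ≥ 0.
All symbols are a's, so only lengths matter: let k = |vy|, with 1 ≤ k ≤ |vxy| ≤ p.

Take i = 2: |uv²xy²z| = p² + k, and p² < p² + k ≤ p² + p < (p + 1)².
So the length lies strictly between consecutive squares and is not a perfect square; uv²xy²z ∉ L.

This contradicts the CFL pumping lemma, which requires uv^i xy^i z ∈ L for all i ≥ 0.
Hence L = {a^(n²) : n ≥ 0} is not context-free. ∎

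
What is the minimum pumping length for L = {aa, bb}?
p = 3

For a finite language L, the pumping lemma holds vacuously if p > max|s| for s ∈ L.

The longest string in L = {aa, bb} has length 2.
If p = 3, then no string s ∈ L has |s| ≥ p, so the condition is vacuously true.

The minimum pumping length is p = 3.

Why no smaller p works: for any p ≤ 2, the longest string s ∈ L has |s| = 2 ≥ p, so it would
have to be pumpable; but pumping up (i = 2, 3, ...) produces ever longer strings, which cannot all lie in the
finite language L. So the pumping property fails for every p ≤ 2.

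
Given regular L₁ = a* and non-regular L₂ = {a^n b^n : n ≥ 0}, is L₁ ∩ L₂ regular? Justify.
Yes — L₁ ∩ L₂ is regular.

A string of a* contains no b's, and the only string of {a^n b^n} with no b's is ε (n = 0). So L₁ ∩ L₂ = {ε}, a finite language, which is regular.

Note that the bare facts "L₁ regular, L₂ non-regular" do not settle the question by themselves: the closure of regular languages under ∪, ∩, complement and difference applies only when BOTH operands are regular. With a non-regular operand the result can come out regular or non-regular depending on the specific languages, so one has to work out L₁ ∩ L₂ for this particular pair, as above.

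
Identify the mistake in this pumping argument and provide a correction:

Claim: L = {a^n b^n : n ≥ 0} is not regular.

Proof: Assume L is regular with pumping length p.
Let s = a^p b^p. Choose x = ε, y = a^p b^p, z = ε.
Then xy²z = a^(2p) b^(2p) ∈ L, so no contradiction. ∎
Error: The decomposition violates |xy| ≤ p. With y = a^p b^p, |xy| = |y| = 2p > p. (The proof also miscomputes xy²z, which would be a^p b^p a^p b^p rather than a^(2p) b^(2p), and it wrongly treats one harmless decomposition as settling the matter — the prover does not get to choose the decomposition.)

Correction: The pumping lemma requires |xy| ≤ p, and the argument must handle every decomposition satisfying |xy| ≤ p, |y| ≥ 1. Since s starts with p a's, any such y consists only of a's, say y = a^k with k ≥ 1. Then xy²z = a^(p+k) b^p has unequal numbers of a's and b's, so xy²z ∉ L — the required contradiction.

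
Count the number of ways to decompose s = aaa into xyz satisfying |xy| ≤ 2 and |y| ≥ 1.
3

For s = 'aaa' with pumping length p = 2:

Constraints: |xy| ≤ 2, |y| > 0

Valid decompositions (|xy| ≤ p, |y| ≥ 1):
  • x='', y='a', z='aa'
  • x='a', y='a', z='a'
  • x='', y='aa', z='a'

Total count: 3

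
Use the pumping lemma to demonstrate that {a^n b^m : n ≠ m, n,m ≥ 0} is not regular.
Assume for contradiction that L is regular, and let p ≥ 1 be the pumping length given by the pumping lemma.
Choose s = a^p b^(p + p!). Then s ∈ L because p ≠ p + p! (as p! ≥ 1), and |s| ≥ p.
By the pumping lemma, s = xyz for some x, y, z with |xy| ≤ p, |y| ≥ 1, and xy^i z ∈ L for every i ≥ 0.
Since |xy| ≤ p and the first p symbols of s are all a's, y = a^k for some k with 1 ≤ k ≤ p.
For every i ≥ 0, xy^i z = a^(p + (i − 1)k) b^(p + p!).

Because 1 ≤ k ≤ p, k divides p!. Let t = p!/k (a positive integer) and take i = t + 1.
Then the number of a's is p + tk = p + p!, which equals the number of b's.
So xy^(t+1) z = a^(p + p!) b^(p + p!) has equally many a's and b's and is NOT in L.

This contradicts the pumping lemma, which requires xy^i z ∈ L for all i ≥ 0.
Hence L = {a^n b^m : n ≠ m, n,m ≥ 0} is not regular. ∎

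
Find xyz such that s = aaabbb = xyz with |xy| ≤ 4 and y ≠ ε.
x = 'aa', y = 'a', z = 'bbb'

For s = aaabbb and p = 4, one valid decomposition is:
- x = 'aa' (length 2)
- y = 'a' (length 1)
- z = 'bbb' (length 3)

Verification:
- xyz = 'aa' + 'a' + 'bbb' = aaabbb ✓
- |xy| = 3 ≤ 4 ✓
- |y| = 1 > 0 ✓

All pumping lemma constraints are satisfied.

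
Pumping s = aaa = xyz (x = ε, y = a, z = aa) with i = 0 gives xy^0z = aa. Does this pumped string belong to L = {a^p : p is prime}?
Yes

xy⁰z = ε · ε · aa = aa.
aa has length 2, which is prime, so it is in L.
(A single pumped string landing in L is not a contradiction by itself; a non-regularity proof needs some i for which xy^i z ∉ L, for every admissible decomposition.)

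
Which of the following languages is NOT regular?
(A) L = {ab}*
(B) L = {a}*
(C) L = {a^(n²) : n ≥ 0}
(C) {a^(n²) : n ≥ 0}

(C) L = {a^(n²) : n ≥ 0} is NOT regular.

The pumping lemma can be used to prove this:
After pumping, length is no longer a perfect square

The other languages are regular because they can be recognized by finite automata.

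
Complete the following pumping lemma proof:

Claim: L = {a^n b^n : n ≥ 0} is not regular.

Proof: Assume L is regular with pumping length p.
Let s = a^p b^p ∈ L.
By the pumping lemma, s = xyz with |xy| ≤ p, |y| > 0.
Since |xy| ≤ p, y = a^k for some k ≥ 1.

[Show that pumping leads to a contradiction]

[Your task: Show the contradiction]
Consider xy²z = a^(p+k) b^p.

Since k ≥ 1, we have p + k > p.
So xy²z has more a's than b's: (p+k) a's vs p b's.
This means xy²z ∉ L because a^n b^n requires equal counts.

This contradicts the pumping lemma which states xy²z ∈ L.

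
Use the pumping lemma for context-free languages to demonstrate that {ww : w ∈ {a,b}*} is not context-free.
Assume for contradiction that L is context-free, and let p ≥ 1 be the pumping length given by the pumping lemma for CFLs.
Choose s = a^p b^p a^p b^p. Then s ∈ L (take w = a^p b^p) and |s| = 4p ≥ p.
By the CFL pumping lemma, s = uvxyz for some u, v, x, y, z with |vxy| ≤ p, |vy| ≥ 1, and uv^i xy^i z ∈ L for every i ≥ 0.

Write s as four blocks A₁ B₁ A₂ B₂ with A₁ = A₂ = a^p and B₁ = B₂ = b^p. Since |vxy| ≤ p, the window vxy lies inside at most two adjacent blocks. Take i = 0 and let t = uxz, so |t| = 4p − |vy| with 1 ≤ |vy| ≤ p. If |t| is odd, t ∉ L immediately, so assume |vy| is even (hence |vy| ≥ 2) and |t|/2 = 2p − |vy|/2, which satisfies p ≤ |t|/2 ≤ 2p − 1.

Case 1 (vxy inside A₁B₁): t = a^(p−j) b^(p−l) a^p b^p with j + l = |vy|. The second half of t has length < 2p, so it is a suffix of the trailing a^p b^p and ends in b; the first half is a^(p−j) b^(p−l) a^((j+l)/2), which ends in a because (j+l)/2 ≥ 1. The halves differ, so t ∉ L.

Case 2 (vxy inside B₁A₂, straddling the middle): t = a^p b^(p−j) a^(p−l) b^p with j + l = |vy|. If t = ww, then w is a prefix of t of length ≥ p, so w begins with a^p; and w is a suffix of t of length ≥ p, so w ends with b^p. That forces |w| ≥ 2p, contradicting |w| = |t|/2 ≤ 2p − 1. So t ∉ L.

Case 3 (vxy inside A₂B₂): t = a^p b^p a^(p−j) b^(p−l) with j + l = |vy|. The first half of t is a prefix of a^p b^p, so it begins with a; the second half is b^((j+l)/2) a^(p−j) b^(p−l), which begins with b. The halves differ, so t ∉ L.

In every case uv⁰xy⁰z = uxz ∉ L.

This contradicts the CFL pumping lemma, which requires uv^i xy^i z ∈ L for all i ≥ 0.
Hence L = {ww : w ∈ {a,b}*} is not context-free. ∎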